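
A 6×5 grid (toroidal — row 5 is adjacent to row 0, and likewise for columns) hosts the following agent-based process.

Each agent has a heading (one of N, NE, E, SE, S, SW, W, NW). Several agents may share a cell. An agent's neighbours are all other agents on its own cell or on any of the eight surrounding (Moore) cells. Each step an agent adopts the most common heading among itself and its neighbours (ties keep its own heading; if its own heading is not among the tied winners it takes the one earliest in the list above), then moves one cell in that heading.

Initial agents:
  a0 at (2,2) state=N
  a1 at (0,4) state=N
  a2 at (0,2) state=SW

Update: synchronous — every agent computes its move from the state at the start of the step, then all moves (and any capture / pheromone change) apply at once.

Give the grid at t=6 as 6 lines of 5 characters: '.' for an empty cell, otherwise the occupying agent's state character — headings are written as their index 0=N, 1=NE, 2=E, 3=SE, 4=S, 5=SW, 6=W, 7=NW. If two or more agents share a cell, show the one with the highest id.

.5..0
.....
..0..
.....
.....
.....

t=1: a0@(1,2):N a1@(5,4):N a2@(1,1):SW
t=2: a0@(0,2):N a1@(4,4):N a2@(2,0):SW
t=3: a0@(5,2):N a1@(3,4):N a2@(3,4):SW
t=4: a0@(4,2):N a1@(2,4):N a2@(4,3):SW
t=5: a0@(3,2):N a1@(1,4):N a2@(5,2):SW
t=6: a0@(2,2):N a1@(0,4):N a2@(0,1):SW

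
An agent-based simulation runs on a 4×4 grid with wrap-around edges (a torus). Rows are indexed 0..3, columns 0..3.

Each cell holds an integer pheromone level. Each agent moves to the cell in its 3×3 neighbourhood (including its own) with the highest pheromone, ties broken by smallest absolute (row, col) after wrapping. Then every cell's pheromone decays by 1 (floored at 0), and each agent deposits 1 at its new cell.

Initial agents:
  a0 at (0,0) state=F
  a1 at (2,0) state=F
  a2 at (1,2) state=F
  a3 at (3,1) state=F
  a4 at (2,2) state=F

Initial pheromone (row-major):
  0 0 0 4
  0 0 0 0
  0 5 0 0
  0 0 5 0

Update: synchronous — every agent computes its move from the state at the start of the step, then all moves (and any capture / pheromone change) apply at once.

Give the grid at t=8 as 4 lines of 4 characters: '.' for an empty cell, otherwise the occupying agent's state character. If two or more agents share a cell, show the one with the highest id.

t=1: a0@(0,3) a1@(2,1) a2@(2,1) a3@(2,1) a4@(2,1) | pheromone: 0 0 0 4 / 0 0 0 0 / 0 8 0 0 / 0 0 4 0
t=2: a0@(0,3) a1@(2,1) a2@(2,1) a3@(2,1) a4@(2,1) | pheromone: 0 0 0 4 / 0 0 0 0 / 0 11 0 0 / 0 0 3 0
t=3: a0@(0,3) a1@(2,1) a2@(2,1) a3@(2,1) a4@(2,1) | pheromone: 0 0 0 4 / 0 0 0 0 / 0 14 0 0 / 0 0 2 0
t=4: a0@(0,3) a1@(2,1) a2@(2,1) a3@(2,1) a4@(2,1) | pheromone: 0 0 0 4 / 0 0 0 0 / 0 17 0 0 / 0 0 1 0
t=5: a0@(0,3) a1@(2,1) a2@(2,1) a3@(2,1) a4@(2,1) | pheromone: 0 0 0 4 / 0 0 0 0 / 0 20 0 0 / 0 0 0 0
t=6: a0@(0,3) a1@(2,1) a2@(2,1) a3@(2,1) a4@(2,1) | pheromone: 0 0 0 4 / 0 0 0 0 / 0 23 0 0 / 0 0 0 0
t=7: a0@(0,3) a1@(2,1) a2@(2,1) a3@(2,1) a4@(2,1) | pheromone: 0 0 0 4 / 0 0 0 0 / 0 26 0 0 / 0 0 0 0
t=8: a0@(0,3) a1@(2,1) a2@(2,1) a3@(2,1) a4@(2,1) | pheromone: 0 0 0 4 / 0 0 0 0 / 0 29 0 0 / 0 0 0 0

...F
....
.F..
....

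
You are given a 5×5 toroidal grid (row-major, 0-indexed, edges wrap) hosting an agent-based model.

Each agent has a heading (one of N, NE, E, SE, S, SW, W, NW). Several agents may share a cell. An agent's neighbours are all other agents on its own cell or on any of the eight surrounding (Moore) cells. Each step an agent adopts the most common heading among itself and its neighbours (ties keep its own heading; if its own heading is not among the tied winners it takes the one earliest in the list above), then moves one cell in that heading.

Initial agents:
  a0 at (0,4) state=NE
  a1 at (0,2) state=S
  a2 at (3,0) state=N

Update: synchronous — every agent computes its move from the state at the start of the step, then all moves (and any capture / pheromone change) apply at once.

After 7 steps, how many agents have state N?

t=1: a0@(4,0):NE a1@(1,2):S a2@(2,0):N
t=2: a0@(3,1):NE a1@(2,2):S a2@(1,0):N
t=3: a0@(2,2):NE a1@(3,2):S a2@(0,0):N
t=4: a0@(1,3):NE a1@(4,2):S a2@(4,0):N
t=5: a0@(0,4):NE a1@(0,2):S a2@(3,0):N
t=6: a0@(4,0):NE a1@(1,2):S a2@(2,0):N
t=7: a0@(3,1):NE a1@(2,2):S a2@(1,0):N

1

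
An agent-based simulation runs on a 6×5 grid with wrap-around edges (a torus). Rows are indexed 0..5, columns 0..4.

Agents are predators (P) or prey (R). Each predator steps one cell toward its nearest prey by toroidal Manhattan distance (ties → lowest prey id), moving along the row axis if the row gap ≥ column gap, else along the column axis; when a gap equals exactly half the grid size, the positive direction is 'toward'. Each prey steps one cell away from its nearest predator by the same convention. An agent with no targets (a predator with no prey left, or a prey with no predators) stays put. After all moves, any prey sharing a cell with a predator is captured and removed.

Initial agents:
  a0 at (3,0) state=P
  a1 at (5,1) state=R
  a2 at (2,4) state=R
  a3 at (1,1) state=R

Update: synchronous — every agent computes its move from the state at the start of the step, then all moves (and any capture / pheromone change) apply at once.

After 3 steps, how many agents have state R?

3

t=1: a0@(2,0):P a1@(0,1):R a2@(1,4):R a3@(0,1):R
t=2: a0@(1,0):P a1@(5,1):R a2@(0,4):R a3@(5,1):R
t=3: a0@(0,0):P a1@(4,1):R a2@(5,4):R a3@(4,1):R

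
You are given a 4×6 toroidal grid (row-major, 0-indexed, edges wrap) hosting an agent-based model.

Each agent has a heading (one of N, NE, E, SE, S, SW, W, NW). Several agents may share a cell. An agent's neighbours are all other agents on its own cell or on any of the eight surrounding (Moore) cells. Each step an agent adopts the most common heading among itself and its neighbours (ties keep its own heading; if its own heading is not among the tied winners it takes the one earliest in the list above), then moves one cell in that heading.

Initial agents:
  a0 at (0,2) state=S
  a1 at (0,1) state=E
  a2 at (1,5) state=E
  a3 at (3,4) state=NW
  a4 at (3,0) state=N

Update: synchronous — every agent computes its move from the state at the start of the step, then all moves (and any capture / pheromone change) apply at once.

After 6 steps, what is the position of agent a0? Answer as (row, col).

t=1: a0@(1,2):S a1@(0,2):E a2@(1,0):E a3@(2,3):NW a4@(2,0):N
t=2: a0@(2,2):S a1@(0,3):E a2@(1,1):E a3@(1,2):NW a4@(1,0):N
t=3: a0@(3,2):S a1@(0,4):E a2@(1,2):E a3@(1,3):E a4@(0,0):N
t=4: a0@(0,2):S a1@(0,5):E a2@(1,3):E a3@(1,4):E a4@(3,0):N
t=5: a0@(1,2):S a1@(0,0):E a2@(1,4):E a3@(1,5):E a4@(2,0):N
t=6: a0@(2,2):S a1@(0,1):E a2@(1,5):E a3@(1,0):E a4@(1,0):N

(2, 2)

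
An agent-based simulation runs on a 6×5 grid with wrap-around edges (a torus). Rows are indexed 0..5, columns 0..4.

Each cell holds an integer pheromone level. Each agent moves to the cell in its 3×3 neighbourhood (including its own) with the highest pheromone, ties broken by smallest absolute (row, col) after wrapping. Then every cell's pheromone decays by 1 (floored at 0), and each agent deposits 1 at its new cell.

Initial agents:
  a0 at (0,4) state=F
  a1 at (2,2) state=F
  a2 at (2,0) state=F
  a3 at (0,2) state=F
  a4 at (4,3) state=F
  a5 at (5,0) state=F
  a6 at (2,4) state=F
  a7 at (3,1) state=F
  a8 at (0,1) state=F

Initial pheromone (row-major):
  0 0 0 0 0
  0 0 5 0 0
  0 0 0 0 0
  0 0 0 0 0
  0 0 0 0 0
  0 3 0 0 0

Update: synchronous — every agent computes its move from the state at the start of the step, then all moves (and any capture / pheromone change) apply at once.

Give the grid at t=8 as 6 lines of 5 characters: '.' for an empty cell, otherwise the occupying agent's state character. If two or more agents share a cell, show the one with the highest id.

t=1: a0@(0,0) a1@(1,2) a2@(1,0) a3@(1,2) a4@(3,2) a5@(5,1) a6@(1,0) a7@(2,0) a8@(1,2) | pheromone: 1 0 0 0 0 / 2 0 7 0 0 / 1 0 0 0 0 / 0 0 1 0 0 / 0 0 0 0 0 / 0 3 0 0 0
t=2: a0@(5,1) a1@(1,2) a2@(1,0) a3@(1,2) a4@(3,2) a5@(5,1) a6@(1,0) a7@(1,0) a8@(1,2) | pheromone: 0 0 0 0 0 / 4 0 9 0 0 / 0 0 0 0 0 / 0 0 1 0 0 / 0 0 0 0 0 / 0 4 0 0 0
t=3: a0@(5,1) a1@(1,2) a2@(1,0) a3@(1,2) a4@(3,2) a5@(5,1) a6@(1,0) a7@(1,0) a8@(1,2) | pheromone: 0 0 0 0 0 / 6 0 11 0 0 / 0 0 0 0 0 / 0 0 1 0 0 / 0 0 0 0 0 / 0 5 0 0 0
t=4: a0@(5,1) a1@(1,2) a2@(1,0) a3@(1,2) a4@(3,2) a5@(5,1) a6@(1,0) a7@(1,0) a8@(1,2) | pheromone: 0 0 0 0 0 / 8 0 13 0 0 / 0 0 0 0 0 / 0 0 1 0 0 / 0 0 0 0 0 / 0 6 0 0 0
t=5: a0@(5,1) a1@(1,2) a2@(1,0) a3@(1,2) a4@(3,2) a5@(5,1) a6@(1,0) a7@(1,0) a8@(1,2) | pheromone: 0 0 0 0 0 / 10 0 15 0 0 / 0 0 0 0 0 / 0 0 1 0 0 / 0 0 0 0 0 / 0 7 0 0 0
t=6: a0@(5,1) a1@(1,2) a2@(1,0) a3@(1,2) a4@(3,2) a5@(5,1) a6@(1,0) a7@(1,0) a8@(1,2) | pheromone: 0 0 0 0 0 / 12 0 17 0 0 / 0 0 0 0 0 / 0 0 1 0 0 / 0 0 0 0 0 / 0 8 0 0 0
t=7: a0@(5,1) a1@(1,2) a2@(1,0) a3@(1,2) a4@(3,2) a5@(5,1) a6@(1,0) a7@(1,0) a8@(1,2) | pheromone: 0 0 0 0 0 / 14 0 19 0 0 / 0 0 0 0 0 / 0 0 1 0 0 / 0 0 0 0 0 / 0 9 0 0 0
t=8: a0@(5,1) a1@(1,2) a2@(1,0) a3@(1,2) a4@(3,2) a5@(5,1) a6@(1,0) a7@(1,0) a8@(1,2) | pheromone: 0 0 0 0 0 / 16 0 21 0 0 / 0 0 0 0 0 / 0 0 1 0 0 / 0 0 0 0 0 / 0 10 0 0 0

.....
F.F..
.....
..F..
.....
.F...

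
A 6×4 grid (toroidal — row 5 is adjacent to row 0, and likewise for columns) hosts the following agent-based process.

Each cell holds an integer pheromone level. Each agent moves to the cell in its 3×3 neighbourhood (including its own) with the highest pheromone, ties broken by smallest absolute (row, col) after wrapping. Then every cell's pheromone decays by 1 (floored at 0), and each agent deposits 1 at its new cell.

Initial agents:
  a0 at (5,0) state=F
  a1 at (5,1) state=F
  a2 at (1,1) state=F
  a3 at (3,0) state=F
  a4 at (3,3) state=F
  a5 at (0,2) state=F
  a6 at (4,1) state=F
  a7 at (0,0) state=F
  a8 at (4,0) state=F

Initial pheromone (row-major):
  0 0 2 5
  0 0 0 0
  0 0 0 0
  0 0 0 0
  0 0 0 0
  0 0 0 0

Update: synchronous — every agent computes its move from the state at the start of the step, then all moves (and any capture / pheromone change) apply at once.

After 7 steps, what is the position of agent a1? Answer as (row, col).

t=1: a0@(0,3) a1@(0,2) a2@(0,2) a3@(2,0) a4@(2,0) a5@(0,3) a6@(3,0) a7@(0,3) a8@(3,0) | pheromone: 0 0 3 7 / 0 0 0 0 / 2 0 0 0 / 2 0 0 0 / 0 0 0 0 / 0 0 0 0
t=2: a0@(0,3) a1@(0,3) a2@(0,3) a3@(2,0) a4@(2,0) a5@(0,3) a6@(2,0) a7@(0,3) a8@(2,0) | pheromone: 0 0 2 11 / 0 0 0 0 / 5 0 0 0 / 1 0 0 0 / 0 0 0 0 / 0 0 0 0
t=3: a0@(0,3) a1@(0,3) a2@(0,3) a3@(2,0) a4@(2,0) a5@(0,3) a6@(2,0) a7@(0,3) a8@(2,0) | pheromone: 0 0 1 15 / 0 0 0 0 / 8 0 0 0 / 0 0 0 0 / 0 0 0 0 / 0 0 0 0
t=4: a0@(0,3) a1@(0,3) a2@(0,3) a3@(2,0) a4@(2,0) a5@(0,3) a6@(2,0) a7@(0,3) a8@(2,0) | pheromone: 0 0 0 19 / 0 0 0 0 / 11 0 0 0 / 0 0 0 0 / 0 0 0 0 / 0 0 0 0
t=5: a0@(0,3) a1@(0,3) a2@(0,3) a3@(2,0) a4@(2,0) a5@(0,3) a6@(2,0) a7@(0,3) a8@(2,0) | pheromone: 0 0 0 23 / 0 0 0 0 / 14 0 0 0 / 0 0 0 0 / 0 0 0 0 / 0 0 0 0
t=6: a0@(0,3) a1@(0,3) a2@(0,3) a3@(2,0) a4@(2,0) a5@(0,3) a6@(2,0) a7@(0,3) a8@(2,0) | pheromone: 0 0 0 27 / 0 0 0 0 / 17 0 0 0 / 0 0 0 0 / 0 0 0 0 / 0 0 0 0
t=7: a0@(0,3) a1@(0,3) a2@(0,3) a3@(2,0) a4@(2,0) a5@(0,3) a6@(2,0) a7@(0,3) a8@(2,0) | pheromone: 0 0 0 31 / 0 0 0 0 / 20 0 0 0 / 0 0 0 0 / 0 0 0 0 / 0 0 0 0

(0, 3)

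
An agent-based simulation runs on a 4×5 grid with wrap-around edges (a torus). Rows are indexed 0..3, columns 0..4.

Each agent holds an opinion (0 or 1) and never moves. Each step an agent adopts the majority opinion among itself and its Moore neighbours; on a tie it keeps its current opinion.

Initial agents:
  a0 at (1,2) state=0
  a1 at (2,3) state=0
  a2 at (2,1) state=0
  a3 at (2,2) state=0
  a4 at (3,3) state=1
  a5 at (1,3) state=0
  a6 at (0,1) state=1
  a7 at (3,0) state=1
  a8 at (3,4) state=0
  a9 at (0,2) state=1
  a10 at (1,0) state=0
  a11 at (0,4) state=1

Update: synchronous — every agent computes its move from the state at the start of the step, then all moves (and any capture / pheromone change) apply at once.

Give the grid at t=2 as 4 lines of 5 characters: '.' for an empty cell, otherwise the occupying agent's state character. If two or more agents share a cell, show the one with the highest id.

.11.1
0.00.
.000.
1..11

t=1: a0@(1,2):0 a1@(2,3):0 a2@(2,1):0 a3@(2,2):0 a4@(3,3):1 a5@(1,3):0 a6@(0,1):1 a7@(3,0):1 a8@(3,4):1 a9@(0,2):1 a10@(1,0):0 a11@(0,4):1
t=2: (unchanged — steady state)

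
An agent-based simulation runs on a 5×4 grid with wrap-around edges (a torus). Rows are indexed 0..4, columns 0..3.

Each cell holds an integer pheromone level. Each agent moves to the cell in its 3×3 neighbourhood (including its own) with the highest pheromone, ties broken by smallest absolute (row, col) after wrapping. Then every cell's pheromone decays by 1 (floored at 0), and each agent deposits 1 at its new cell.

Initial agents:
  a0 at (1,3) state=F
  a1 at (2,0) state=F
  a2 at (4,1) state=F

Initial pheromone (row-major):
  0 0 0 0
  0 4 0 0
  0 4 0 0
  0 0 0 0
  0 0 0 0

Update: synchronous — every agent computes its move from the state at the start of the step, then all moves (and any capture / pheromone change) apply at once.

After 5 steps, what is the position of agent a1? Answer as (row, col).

t=1: a0@(0,0) a1@(1,1) a2@(0,0) | pheromone: 2 0 0 0 / 0 4 0 0 / 0 3 0 0 / 0 0 0 0 / 0 0 0 0
t=2: a0@(1,1) a1@(1,1) a2@(1,1) | pheromone: 1 0 0 0 / 0 6 0 0 / 0 2 0 0 / 0 0 0 0 / 0 0 0 0
t=3: a0@(1,1) a1@(1,1) a2@(1,1) | pheromone: 0 0 0 0 / 0 8 0 0 / 0 1 0 0 / 0 0 0 0 / 0 0 0 0
t=4: a0@(1,1) a1@(1,1) a2@(1,1) | pheromone: 0 0 0 0 / 0 10 0 0 / 0 0 0 0 / 0 0 0 0 / 0 0 0 0
t=5: a0@(1,1) a1@(1,1) a2@(1,1) | pheromone: 0 0 0 0 / 0 12 0 0 / 0 0 0 0 / 0 0 0 0 / 0 0 0 0

(1, 1)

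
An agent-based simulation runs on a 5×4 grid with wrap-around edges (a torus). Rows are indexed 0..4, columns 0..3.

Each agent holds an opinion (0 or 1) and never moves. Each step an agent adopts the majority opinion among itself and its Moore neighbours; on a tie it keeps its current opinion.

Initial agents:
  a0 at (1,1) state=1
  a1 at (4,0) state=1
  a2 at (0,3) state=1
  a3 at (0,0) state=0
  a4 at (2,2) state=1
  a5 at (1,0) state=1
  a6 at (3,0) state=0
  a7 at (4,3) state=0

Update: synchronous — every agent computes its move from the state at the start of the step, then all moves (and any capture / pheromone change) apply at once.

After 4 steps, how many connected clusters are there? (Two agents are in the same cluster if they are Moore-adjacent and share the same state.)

2

t=1: a0@(1,1):1 a1@(4,0):0 a2@(0,3):1 a3@(0,0):1 a4@(2,2):1 a5@(1,0):1 a6@(3,0):0 a7@(4,3):0
t=2: (unchanged — steady state)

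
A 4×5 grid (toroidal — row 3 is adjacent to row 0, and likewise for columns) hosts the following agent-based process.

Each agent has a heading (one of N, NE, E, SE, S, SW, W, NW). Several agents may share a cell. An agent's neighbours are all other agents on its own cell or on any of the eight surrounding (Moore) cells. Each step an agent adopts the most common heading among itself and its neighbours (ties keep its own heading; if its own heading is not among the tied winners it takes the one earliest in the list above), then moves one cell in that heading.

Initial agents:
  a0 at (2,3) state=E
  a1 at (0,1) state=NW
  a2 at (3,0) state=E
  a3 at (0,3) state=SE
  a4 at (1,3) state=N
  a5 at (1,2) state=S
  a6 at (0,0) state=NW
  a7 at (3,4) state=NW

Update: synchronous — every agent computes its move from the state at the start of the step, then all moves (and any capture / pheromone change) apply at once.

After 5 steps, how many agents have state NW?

t=1: a0@(2,4):E a1@(3,0):NW a2@(2,4):NW a3@(1,4):SE a4@(0,3):N a5@(2,2):S a6@(3,4):NW a7@(2,3):NW
t=2: a0@(1,3):NW a1@(2,4):NW a2@(1,3):NW a3@(0,3):NW a4@(3,3):N a5@(3,2):S a6@(2,3):NW a7@(1,2):NW
t=3: a0@(0,2):NW a1@(1,3):NW a2@(0,2):NW a3@(3,2):NW a4@(2,2):NW a5@(2,1):NW a6@(1,2):NW a7@(0,1):NW
t=4: a0@(3,1):NW a1@(0,2):NW a2@(3,1):NW a3@(2,1):NW a4@(1,1):NW a5@(1,0):NW a6@(0,1):NW a7@(3,0):NW
t=5: a0@(2,0):NW a1@(3,1):NW a2@(2,0):NW a3@(1,0):NW a4@(0,0):NW a5@(0,4):NW a6@(3,0):NW a7@(2,4):NW

8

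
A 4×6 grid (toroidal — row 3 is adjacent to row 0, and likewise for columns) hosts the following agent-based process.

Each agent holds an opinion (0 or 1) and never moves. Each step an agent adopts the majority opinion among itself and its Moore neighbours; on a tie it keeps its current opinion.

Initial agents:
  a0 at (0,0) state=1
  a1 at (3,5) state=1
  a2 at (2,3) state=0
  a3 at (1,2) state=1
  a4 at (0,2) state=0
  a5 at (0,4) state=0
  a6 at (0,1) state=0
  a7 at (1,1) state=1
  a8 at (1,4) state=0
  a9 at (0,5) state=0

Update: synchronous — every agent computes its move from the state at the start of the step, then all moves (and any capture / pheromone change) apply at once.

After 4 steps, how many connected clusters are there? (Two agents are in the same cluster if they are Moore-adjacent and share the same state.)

2

t=1: a0@(0,0):1 a1@(3,5):1 a2@(2,3):0 a3@(1,2):0 a4@(0,2):0 a5@(0,4):0 a6@(0,1):1 a7@(1,1):1 a8@(1,4):0 a9@(0,5):0
t=2: (unchanged — steady state)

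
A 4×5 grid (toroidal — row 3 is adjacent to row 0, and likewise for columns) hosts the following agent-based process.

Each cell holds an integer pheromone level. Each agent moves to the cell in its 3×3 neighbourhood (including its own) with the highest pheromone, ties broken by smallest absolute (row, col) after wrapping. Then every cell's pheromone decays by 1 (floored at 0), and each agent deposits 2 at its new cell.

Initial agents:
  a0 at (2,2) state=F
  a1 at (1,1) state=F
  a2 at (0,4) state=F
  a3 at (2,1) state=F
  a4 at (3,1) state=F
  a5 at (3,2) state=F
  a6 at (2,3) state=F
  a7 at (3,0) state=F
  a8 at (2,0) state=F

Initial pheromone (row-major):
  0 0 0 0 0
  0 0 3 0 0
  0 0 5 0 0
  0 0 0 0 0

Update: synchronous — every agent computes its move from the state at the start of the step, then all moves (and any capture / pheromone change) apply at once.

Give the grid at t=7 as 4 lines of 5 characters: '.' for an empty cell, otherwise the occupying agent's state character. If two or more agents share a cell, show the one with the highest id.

F....
.....
..F..
.....

t=1: a0@(2,2) a1@(2,2) a2@(0,0) a3@(2,2) a4@(2,2) a5@(2,2) a6@(2,2) a7@(0,0) a8@(1,0) | pheromone: 4 0 0 0 0 / 2 0 2 0 0 / 0 0 16 0 0 / 0 0 0 0 0
t=2: a0@(2,2) a1@(2,2) a2@(0,0) a3@(2,2) a4@(2,2) a5@(2,2) a6@(2,2) a7@(0,0) a8@(0,0) | pheromone: 9 0 0 0 0 / 1 0 1 0 0 / 0 0 27 0 0 / 0 0 0 0 0
t=3: a0@(2,2) a1@(2,2) a2@(0,0) a3@(2,2) a4@(2,2) a5@(2,2) a6@(2,2) a7@(0,0) a8@(0,0) | pheromone: 14 0 0 0 0 / 0 0 0 0 0 / 0 0 38 0 0 / 0 0 0 0 0
t=4: a0@(2,2) a1@(2,2) a2@(0,0) a3@(2,2) a4@(2,2) a5@(2,2) a6@(2,2) a7@(0,0) a8@(0,0) | pheromone: 19 0 0 0 0 / 0 0 0 0 0 / 0 0 49 0 0 / 0 0 0 0 0
t=5: a0@(2,2) a1@(2,2) a2@(0,0) a3@(2,2) a4@(2,2) a5@(2,2) a6@(2,2) a7@(0,0) a8@(0,0) | pheromone: 24 0 0 0 0 / 0 0 0 0 0 / 0 0 60 0 0 / 0 0 0 0 0
t=6: a0@(2,2) a1@(2,2) a2@(0,0) a3@(2,2) a4@(2,2) a5@(2,2) a6@(2,2) a7@(0,0) a8@(0,0) | pheromone: 29 0 0 0 0 / 0 0 0 0 0 / 0 0 71 0 0 / 0 0 0 0 0
t=7: a0@(2,2) a1@(2,2) a2@(0,0) a3@(2,2) a4@(2,2) a5@(2,2) a6@(2,2) a7@(0,0) a8@(0,0) | pheromone: 34 0 0 0 0 / 0 0 0 0 0 / 0 0 82 0 0 / 0 0 0 0 0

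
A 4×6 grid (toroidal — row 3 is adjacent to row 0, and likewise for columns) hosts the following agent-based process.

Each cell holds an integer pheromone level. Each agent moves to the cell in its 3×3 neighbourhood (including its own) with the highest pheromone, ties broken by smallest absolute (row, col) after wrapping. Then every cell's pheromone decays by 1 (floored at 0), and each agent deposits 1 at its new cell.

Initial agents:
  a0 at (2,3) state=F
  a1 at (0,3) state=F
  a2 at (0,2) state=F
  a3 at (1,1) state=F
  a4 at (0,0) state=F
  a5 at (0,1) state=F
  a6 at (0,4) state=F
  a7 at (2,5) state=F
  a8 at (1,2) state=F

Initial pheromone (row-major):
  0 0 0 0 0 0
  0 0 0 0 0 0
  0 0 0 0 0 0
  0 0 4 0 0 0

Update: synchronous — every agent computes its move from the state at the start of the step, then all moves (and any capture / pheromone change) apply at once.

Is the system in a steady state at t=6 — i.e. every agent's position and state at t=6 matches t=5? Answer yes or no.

yes

t=1: a0@(3,2) a1@(3,2) a2@(3,2) a3@(0,0) a4@(0,0) a5@(3,2) a6@(0,3) a7@(1,0) a8@(0,1) | pheromone: 2 1 0 1 0 0 / 1 0 0 0 0 0 / 0 0 0 0 0 0 / 0 0 7 0 0 0
t=2: a0@(3,2) a1@(3,2) a2@(3,2) a3@(0,0) a4@(0,0) a5@(3,2) a6@(3,2) a7@(0,0) a8@(3,2) | pheromone: 4 0 0 0 0 0 / 0 0 0 0 0 0 / 0 0 0 0 0 0 / 0 0 12 0 0 0
t=3: a0@(3,2) a1@(3,2) a2@(3,2) a3@(0,0) a4@(0,0) a5@(3,2) a6@(3,2) a7@(0,0) a8@(3,2) | pheromone: 6 0 0 0 0 0 / 0 0 0 0 0 0 / 0 0 0 0 0 0 / 0 0 17 0 0 0
t=4: a0@(3,2) a1@(3,2) a2@(3,2) a3@(0,0) a4@(0,0) a5@(3,2) a6@(3,2) a7@(0,0) a8@(3,2) | pheromone: 8 0 0 0 0 0 / 0 0 0 0 0 0 / 0 0 0 0 0 0 / 0 0 22 0 0 0
t=5: a0@(3,2) a1@(3,2) a2@(3,2) a3@(0,0) a4@(0,0) a5@(3,2) a6@(3,2) a7@(0,0) a8@(3,2) | pheromone: 10 0 0 0 0 0 / 0 0 0 0 0 0 / 0 0 0 0 0 0 / 0 0 27 0 0 0
t=6: a0@(3,2) a1@(3,2) a2@(3,2) a3@(0,0) a4@(0,0) a5@(3,2) a6@(3,2) a7@(0,0) a8@(3,2) | pheromone: 12 0 0 0 0 0 / 0 0 0 0 0 0 / 0 0 0 0 0 0 / 0 0 32 0 0 0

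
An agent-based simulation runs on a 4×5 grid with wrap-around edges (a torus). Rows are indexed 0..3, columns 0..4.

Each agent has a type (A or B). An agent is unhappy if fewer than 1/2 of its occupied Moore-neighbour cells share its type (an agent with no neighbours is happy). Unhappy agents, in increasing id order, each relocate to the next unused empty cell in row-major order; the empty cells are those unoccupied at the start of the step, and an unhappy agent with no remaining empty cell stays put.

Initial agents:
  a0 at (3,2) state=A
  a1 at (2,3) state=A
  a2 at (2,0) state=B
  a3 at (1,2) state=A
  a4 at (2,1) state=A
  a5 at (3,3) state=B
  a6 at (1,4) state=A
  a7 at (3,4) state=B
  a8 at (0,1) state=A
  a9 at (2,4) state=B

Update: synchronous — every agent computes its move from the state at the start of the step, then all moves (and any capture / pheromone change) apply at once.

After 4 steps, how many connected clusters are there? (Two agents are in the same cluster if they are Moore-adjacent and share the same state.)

2

t=1: a0@(3,2):A a1@(2,3):A a2@(2,0):B a3@(1,2):A a4@(2,1):A a5@(3,3):B a6@(0,0):A a7@(3,4):B a8@(0,1):A a9@(2,4):B
t=2: a0@(3,2):A a1@(0,2):A a2@(2,0):B a3@(1,2):A a4@(2,1):A a5@(3,3):B a6@(0,0):A a7@(3,4):B a8@(0,1):A a9@(2,4):B
t=3: (unchanged — steady state)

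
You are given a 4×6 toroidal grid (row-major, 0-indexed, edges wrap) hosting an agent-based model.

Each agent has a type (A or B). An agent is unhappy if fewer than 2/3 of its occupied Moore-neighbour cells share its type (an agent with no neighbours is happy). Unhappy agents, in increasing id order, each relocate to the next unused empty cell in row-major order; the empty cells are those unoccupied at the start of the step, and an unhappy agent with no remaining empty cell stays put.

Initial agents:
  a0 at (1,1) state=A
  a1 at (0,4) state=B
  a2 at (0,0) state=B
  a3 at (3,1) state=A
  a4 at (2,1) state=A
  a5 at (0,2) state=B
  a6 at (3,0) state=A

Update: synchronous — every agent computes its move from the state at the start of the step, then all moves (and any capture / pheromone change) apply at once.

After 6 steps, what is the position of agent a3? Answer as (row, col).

(1, 4)

t=1: a0@(0,1):A a1@(0,4):B a2@(0,3):B a3@(0,5):A a4@(2,1):A a5@(1,0):B a6@(3,0):A
t=2: a0@(0,0):A a1@(0,2):B a2@(0,3):B a3@(1,1):A a4@(1,2):A a5@(1,3):B a6@(3,0):A
t=3: a0@(0,0):A a1@(0,1):B a2@(0,3):B a3@(1,1):A a4@(0,4):A a5@(1,3):B a6@(3,0):A
t=4: a0@(0,0):A a1@(0,2):B a2@(0,5):B a3@(1,0):A a4@(1,2):A a5@(1,4):B a6@(1,5):A
t=5: a0@(0,0):A a1@(0,1):B a2@(0,3):B a3@(1,0):A a4@(0,4):A a5@(1,1):B a6@(1,3):A
t=6: a0@(0,2):A a1@(0,5):B a2@(1,2):B a3@(1,4):A a4@(1,5):A a5@(2,0):B a6@(2,1):A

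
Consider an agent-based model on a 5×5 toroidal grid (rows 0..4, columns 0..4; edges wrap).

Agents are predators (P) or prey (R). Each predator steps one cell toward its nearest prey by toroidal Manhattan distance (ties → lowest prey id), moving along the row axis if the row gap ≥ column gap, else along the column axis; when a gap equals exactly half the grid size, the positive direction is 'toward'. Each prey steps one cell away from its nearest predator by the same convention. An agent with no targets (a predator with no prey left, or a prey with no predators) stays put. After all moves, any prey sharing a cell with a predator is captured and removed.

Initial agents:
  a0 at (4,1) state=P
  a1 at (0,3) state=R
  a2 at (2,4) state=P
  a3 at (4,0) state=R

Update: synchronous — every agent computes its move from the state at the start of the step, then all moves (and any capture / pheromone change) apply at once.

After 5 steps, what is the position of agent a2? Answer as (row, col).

(4, 2)

t=1: a0@(4,0):P a1@(0,4):R a2@(1,4):P a3@(4,4):R
t=2: a0@(4,4):P a2@(0,4):P a3@(4,3):R
t=3: a0@(4,3):P a2@(4,4):P a3@(4,2):R
t=4: a0@(4,2):P a2@(4,3):P a3@(4,1):R
t=5: a0@(4,1):P a2@(4,2):P a3@(4,0):R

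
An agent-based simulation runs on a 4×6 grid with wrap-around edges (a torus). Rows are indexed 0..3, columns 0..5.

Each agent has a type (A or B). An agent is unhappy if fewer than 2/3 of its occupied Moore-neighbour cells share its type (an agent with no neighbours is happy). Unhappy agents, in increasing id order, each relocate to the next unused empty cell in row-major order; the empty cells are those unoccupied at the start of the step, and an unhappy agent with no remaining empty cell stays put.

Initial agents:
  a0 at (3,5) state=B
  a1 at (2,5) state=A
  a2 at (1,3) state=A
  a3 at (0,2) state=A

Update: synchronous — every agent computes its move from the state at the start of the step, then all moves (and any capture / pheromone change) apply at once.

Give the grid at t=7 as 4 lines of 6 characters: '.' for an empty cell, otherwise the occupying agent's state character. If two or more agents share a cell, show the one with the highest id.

t=1: a0@(0,0):B a1@(0,1):A a2@(1,3):A a3@(0,2):A
t=2: a0@(0,3):B a1@(0,4):A a2@(1,3):A a3@(0,2):A
t=3: a0@(0,0):B a1@(0,1):A a2@(1,3):A a3@(0,5):A
t=4: a0@(0,2):B a1@(0,3):A a2@(1,3):A a3@(0,4):A
t=5: a0@(0,0):B a1@(0,3):A a2@(1,3):A a3@(0,4):A
t=6: (unchanged — steady state)

B..AA.
...A..
......
......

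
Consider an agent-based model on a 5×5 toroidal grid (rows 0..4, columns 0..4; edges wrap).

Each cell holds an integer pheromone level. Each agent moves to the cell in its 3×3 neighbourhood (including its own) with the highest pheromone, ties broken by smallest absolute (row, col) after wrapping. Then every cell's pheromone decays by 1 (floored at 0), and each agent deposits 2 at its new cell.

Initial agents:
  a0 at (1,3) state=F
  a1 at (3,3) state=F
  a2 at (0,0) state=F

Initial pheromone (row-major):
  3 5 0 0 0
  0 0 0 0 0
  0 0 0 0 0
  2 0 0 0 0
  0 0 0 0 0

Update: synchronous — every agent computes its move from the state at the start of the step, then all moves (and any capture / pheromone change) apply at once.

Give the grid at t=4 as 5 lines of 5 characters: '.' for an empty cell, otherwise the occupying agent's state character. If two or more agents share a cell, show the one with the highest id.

t=1: a0@(0,2) a1@(2,2) a2@(0,1) | pheromone: 2 6 2 0 0 / 0 0 0 0 0 / 0 0 2 0 0 / 1 0 0 0 0 / 0 0 0 0 0
t=2: a0@(0,1) a1@(2,2) a2@(0,1) | pheromone: 1 9 1 0 0 / 0 0 0 0 0 / 0 0 3 0 0 / 0 0 0 0 0 / 0 0 0 0 0
t=3: a0@(0,1) a1@(2,2) a2@(0,1) | pheromone: 0 12 0 0 0 / 0 0 0 0 0 / 0 0 4 0 0 / 0 0 0 0 0 / 0 0 0 0 0
t=4: a0@(0,1) a1@(2,2) a2@(0,1) | pheromone: 0 15 0 0 0 / 0 0 0 0 0 / 0 0 5 0 0 / 0 0 0 0 0 / 0 0 0 0 0

.F...
.....
..F..
.....
.....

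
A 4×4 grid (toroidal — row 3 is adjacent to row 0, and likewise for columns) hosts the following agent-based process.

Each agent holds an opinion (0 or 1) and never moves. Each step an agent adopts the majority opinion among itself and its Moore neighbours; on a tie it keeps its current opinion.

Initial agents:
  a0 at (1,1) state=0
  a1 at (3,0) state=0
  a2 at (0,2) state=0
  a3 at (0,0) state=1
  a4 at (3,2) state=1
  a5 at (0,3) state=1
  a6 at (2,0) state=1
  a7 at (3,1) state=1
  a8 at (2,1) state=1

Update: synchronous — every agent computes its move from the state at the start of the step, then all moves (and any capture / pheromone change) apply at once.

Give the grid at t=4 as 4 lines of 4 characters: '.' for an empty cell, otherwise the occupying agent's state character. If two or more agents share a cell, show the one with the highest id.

t=1: a0@(1,1):1 a1@(3,0):1 a2@(0,2):1 a3@(0,0):1 a4@(3,2):1 a5@(0,3):1 a6@(2,0):1 a7@(3,1):1 a8@(2,1):1
t=2: (unchanged — steady state)

1.11
.1..
11..
111.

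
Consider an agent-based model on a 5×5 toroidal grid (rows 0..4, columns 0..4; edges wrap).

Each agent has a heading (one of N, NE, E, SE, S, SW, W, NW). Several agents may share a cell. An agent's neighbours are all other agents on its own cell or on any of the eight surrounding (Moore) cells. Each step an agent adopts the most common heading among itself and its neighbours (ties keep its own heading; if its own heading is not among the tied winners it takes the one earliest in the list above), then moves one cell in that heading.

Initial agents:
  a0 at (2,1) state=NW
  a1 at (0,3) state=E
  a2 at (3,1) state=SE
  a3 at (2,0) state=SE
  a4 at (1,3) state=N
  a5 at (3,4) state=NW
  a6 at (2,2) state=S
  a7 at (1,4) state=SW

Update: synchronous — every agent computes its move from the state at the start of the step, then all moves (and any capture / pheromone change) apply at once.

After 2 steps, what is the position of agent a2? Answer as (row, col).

(0, 3)

t=1: a0@(3,2):SE a1@(0,4):E a2@(4,2):SE a3@(3,1):SE a4@(0,3):N a5@(2,3):NW a6@(3,2):S a7@(2,3):SW
t=2: a0@(4,3):SE a1@(0,0):E a2@(0,3):SE a3@(4,2):SE a4@(4,3):N a5@(1,2):NW a6@(4,3):SE a7@(3,2):SW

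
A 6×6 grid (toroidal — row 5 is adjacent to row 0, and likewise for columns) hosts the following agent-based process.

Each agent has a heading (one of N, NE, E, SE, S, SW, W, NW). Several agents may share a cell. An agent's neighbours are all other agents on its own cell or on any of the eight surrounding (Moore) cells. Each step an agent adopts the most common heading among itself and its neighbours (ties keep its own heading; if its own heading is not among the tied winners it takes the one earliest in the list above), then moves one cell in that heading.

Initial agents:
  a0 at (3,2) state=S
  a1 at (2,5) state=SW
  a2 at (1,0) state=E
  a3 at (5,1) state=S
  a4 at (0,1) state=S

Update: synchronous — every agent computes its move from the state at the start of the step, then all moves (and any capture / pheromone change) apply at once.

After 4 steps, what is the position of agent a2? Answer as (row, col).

(4, 1)

t=1: a0@(4,2):S a1@(3,4):SW a2@(1,1):E a3@(0,1):S a4@(1,1):S
t=2: a0@(5,2):S a1@(4,3):SW a2@(2,1):S a3@(1,1):S a4@(2,1):S
t=3: a0@(0,2):S a1@(5,2):SW a2@(3,1):S a3@(2,1):S a4@(3,1):S
t=4: a0@(1,2):S a1@(0,1):SW a2@(4,1):S a3@(3,1):S a4@(4,1):S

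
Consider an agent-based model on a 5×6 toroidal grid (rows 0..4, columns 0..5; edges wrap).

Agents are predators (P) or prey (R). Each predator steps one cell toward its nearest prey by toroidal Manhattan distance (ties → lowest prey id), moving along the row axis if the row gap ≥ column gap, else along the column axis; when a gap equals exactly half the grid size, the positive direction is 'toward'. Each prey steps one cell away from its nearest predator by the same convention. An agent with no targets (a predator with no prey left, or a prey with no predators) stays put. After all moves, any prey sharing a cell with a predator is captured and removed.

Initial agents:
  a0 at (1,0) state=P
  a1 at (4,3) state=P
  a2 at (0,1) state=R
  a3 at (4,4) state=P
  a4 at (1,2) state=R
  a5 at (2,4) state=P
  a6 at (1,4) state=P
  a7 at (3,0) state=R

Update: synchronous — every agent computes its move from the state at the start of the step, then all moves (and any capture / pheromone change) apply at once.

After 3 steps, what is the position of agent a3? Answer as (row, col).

t=1: a0@(0,0):P a1@(4,2):P a2@(4,1):R a3@(4,5):P a5@(2,3):P a6@(1,3):P a7@(4,0):R
t=2: a0@(4,0):P a1@(4,1):P a3@(4,0):P a5@(3,3):P a6@(0,3):P a7@(3,0):R
t=3: a0@(3,0):P a1@(3,1):P a3@(3,0):P a5@(3,4):P a6@(0,4):P a7@(2,0):R

(3, 0)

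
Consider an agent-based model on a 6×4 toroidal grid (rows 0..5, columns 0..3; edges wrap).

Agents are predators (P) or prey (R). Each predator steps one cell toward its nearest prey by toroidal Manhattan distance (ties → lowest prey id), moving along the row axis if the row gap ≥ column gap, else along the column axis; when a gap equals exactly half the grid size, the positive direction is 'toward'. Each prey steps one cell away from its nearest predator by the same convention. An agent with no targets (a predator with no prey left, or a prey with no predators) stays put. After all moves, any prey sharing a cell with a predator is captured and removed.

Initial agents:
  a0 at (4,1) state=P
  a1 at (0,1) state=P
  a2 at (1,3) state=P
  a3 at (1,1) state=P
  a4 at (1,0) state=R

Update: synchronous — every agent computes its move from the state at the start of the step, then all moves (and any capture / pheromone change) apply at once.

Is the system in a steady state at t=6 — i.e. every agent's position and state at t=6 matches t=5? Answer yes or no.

t=1: a0@(5,1):P a1@(1,1):P a2@(1,0):P a3@(1,0):P
t=2: (unchanged — steady state)

yes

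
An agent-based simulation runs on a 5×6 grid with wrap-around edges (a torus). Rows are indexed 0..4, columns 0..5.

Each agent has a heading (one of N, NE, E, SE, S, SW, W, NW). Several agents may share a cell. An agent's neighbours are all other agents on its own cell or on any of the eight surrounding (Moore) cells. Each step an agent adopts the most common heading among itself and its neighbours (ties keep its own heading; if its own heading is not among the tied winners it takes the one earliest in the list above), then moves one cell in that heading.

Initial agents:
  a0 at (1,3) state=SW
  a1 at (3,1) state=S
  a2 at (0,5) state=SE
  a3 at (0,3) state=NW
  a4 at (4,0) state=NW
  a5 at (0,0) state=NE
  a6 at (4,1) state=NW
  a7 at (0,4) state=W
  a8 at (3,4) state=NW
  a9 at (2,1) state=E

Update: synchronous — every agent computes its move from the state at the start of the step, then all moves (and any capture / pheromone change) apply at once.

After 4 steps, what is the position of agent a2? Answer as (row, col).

t=1: a0@(2,2):SW a1@(2,0):NW a2@(1,0):SE a3@(4,2):NW a4@(3,5):NW a5@(4,5):NW a6@(3,0):NW a7@(0,3):W a8@(2,3):NW a9@(2,2):E
t=2: a0@(3,1):SW a1@(1,5):NW a2@(2,1):SE a3@(3,1):NW a4@(2,4):NW a5@(3,4):NW a6@(2,5):NW a7@(0,2):W a8@(1,2):NW a9@(2,3):E
t=3: a0@(4,0):SW a1@(0,4):NW a2@(1,0):NW a3@(2,0):NW a4@(1,3):NW a5@(2,3):NW a6@(1,4):NW a7@(0,1):W a8@(0,1):NW a9@(1,2):NW
t=4: a0@(0,5):SW a1@(4,3):NW a2@(0,5):NW a3@(1,5):NW a4@(0,2):NW a5@(1,2):NW a6@(0,3):NW a7@(4,0):NW a8@(4,0):NW a9@(0,1):NW

(0, 5)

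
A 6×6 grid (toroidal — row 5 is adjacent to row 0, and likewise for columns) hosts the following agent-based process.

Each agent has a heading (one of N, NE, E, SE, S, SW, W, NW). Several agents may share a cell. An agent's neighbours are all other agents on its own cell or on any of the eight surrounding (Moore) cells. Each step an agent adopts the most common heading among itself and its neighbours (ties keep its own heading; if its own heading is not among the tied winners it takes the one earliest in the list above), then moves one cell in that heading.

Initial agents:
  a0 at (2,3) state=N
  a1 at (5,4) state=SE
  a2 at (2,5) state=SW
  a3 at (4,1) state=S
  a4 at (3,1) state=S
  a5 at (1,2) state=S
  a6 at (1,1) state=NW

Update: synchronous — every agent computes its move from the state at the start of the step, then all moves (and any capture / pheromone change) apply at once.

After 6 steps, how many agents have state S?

t=1: a0@(1,3):N a1@(0,5):SE a2@(3,4):SW a3@(5,1):S a4@(4,1):S a5@(2,2):S a6@(0,0):NW
t=2: a0@(0,3):N a1@(1,0):SE a2@(4,3):SW a3@(0,1):S a4@(5,1):S a5@(3,2):S a6@(5,5):NW
t=3: a0@(5,3):N a1@(2,1):SE a2@(5,2):SW a3@(1,1):S a4@(0,1):S a5@(4,2):S a6@(4,4):NW
t=4: a0@(4,3):N a1@(3,2):SE a2@(0,2):S a3@(2,1):S a4@(1,1):S a5@(5,2):S a6@(3,3):NW
t=5: a0@(3,3):N a1@(4,3):SE a2@(1,2):S a3@(3,1):S a4@(2,1):S a5@(0,2):S a6@(2,2):NW
t=6: a0@(2,3):N a1@(5,4):SE a2@(2,2):S a3@(4,1):S a4@(3,1):S a5@(1,2):S a6@(3,2):S

5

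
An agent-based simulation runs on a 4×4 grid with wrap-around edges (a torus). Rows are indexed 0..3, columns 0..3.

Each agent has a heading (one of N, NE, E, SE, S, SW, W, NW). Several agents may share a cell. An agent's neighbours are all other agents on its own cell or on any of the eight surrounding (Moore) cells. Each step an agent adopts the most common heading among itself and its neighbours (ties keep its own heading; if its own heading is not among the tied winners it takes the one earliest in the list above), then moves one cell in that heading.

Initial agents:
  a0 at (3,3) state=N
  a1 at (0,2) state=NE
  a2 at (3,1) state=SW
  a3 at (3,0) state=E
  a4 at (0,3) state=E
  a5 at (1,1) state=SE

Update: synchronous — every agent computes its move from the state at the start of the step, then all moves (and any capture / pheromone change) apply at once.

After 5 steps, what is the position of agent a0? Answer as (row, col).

t=1: a0@(3,0):E a1@(3,3):NE a2@(0,0):SW a3@(3,1):E a4@(0,0):E a5@(2,2):SE
t=2: a0@(3,1):E a1@(3,0):E a2@(0,1):E a3@(3,2):E a4@(0,1):E a5@(3,3):SE
t=3: a0@(3,2):E a1@(3,1):E a2@(0,2):E a3@(3,3):E a4@(0,2):E a5@(3,0):E
t=4: a0@(3,3):E a1@(3,2):E a2@(0,3):E a3@(3,0):E a4@(0,3):E a5@(3,1):E
t=5: a0@(3,0):E a1@(3,3):E a2@(0,0):E a3@(3,1):E a4@(0,0):E a5@(3,2):E

(3, 0)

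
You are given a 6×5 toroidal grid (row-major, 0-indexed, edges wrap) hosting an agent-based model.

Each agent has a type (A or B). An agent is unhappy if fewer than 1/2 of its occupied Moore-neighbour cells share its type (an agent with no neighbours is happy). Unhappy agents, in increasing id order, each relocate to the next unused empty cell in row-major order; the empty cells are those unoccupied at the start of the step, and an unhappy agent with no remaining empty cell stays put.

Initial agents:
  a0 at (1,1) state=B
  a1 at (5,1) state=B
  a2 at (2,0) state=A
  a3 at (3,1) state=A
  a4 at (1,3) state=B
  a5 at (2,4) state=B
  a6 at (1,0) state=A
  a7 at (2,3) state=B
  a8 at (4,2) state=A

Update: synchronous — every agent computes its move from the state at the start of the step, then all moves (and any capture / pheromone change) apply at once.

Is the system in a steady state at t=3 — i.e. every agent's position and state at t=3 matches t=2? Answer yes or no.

no

t=1: a0@(0,0):B a1@(0,1):B a2@(2,0):A a3@(3,1):A a4@(1,3):B a5@(2,4):B a6@(0,2):A a7@(2,3):B a8@(4,2):A
t=2: a0@(0,0):B a1@(0,1):B a2@(2,0):A a3@(3,1):A a4@(1,3):B a5@(2,4):B a6@(0,3):A a7@(2,3):B a8@(4,2):A
t=3: a0@(0,0):B a1@(0,1):B a2@(2,0):A a3@(3,1):A a4@(1,3):B a5@(2,4):B a6@(0,2):A a7@(2,3):B a8@(4,2):A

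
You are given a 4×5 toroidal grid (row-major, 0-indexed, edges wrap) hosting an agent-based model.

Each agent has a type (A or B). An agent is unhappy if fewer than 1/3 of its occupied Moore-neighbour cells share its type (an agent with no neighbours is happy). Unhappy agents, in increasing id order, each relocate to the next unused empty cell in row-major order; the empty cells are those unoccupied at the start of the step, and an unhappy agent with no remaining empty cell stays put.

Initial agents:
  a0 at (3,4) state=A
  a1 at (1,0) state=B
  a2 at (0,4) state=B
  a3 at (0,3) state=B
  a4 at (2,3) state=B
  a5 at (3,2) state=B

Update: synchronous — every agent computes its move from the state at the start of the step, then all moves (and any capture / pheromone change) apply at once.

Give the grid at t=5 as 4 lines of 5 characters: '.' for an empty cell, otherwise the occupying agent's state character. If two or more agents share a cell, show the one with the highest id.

A..BB
B....
...B.
..B..

t=1: a0@(0,0):A a1@(1,0):B a2@(0,4):B a3@(0,3):B a4@(2,3):B a5@(3,2):B
t=2: a0@(0,1):A a1@(1,0):B a2@(0,4):B a3@(0,3):B a4@(2,3):B a5@(3,2):B
t=3: a0@(0,0):A a1@(1,0):B a2@(0,4):B a3@(0,3):B a4@(2,3):B a5@(3,2):B
t=4: a0@(0,1):A a1@(1,0):B a2@(0,4):B a3@(0,3):B a4@(2,3):B a5@(3,2):B
t=5: a0@(0,0):A a1@(1,0):B a2@(0,4):B a3@(0,3):B a4@(2,3):B a5@(3,2):B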